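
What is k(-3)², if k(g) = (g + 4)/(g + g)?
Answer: 1/36 ≈ 0.027778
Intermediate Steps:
k(g) = (4 + g)/(2*g) (k(g) = (4 + g)/((2*g)) = (4 + g)*(1/(2*g)) = (4 + g)/(2*g))
k(-3)² = ((½)*(4 - 3)/(-3))² = ((½)*(-⅓)*1)² = (-⅙)² = 1/36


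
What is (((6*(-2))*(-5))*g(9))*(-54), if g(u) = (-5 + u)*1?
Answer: -12960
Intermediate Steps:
g(u) = -5 + u
(((6*(-2))*(-5))*g(9))*(-54) = (((6*(-2))*(-5))*(-5 + 9))*(-54) = (-12*(-5)*4)*(-54) = (60*4)*(-54) = 240*(-54) = -12960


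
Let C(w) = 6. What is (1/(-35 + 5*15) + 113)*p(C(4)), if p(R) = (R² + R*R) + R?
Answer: 176319/20 ≈ 8816.0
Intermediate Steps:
p(R) = R + 2*R² (p(R) = (R² + R²) + R = 2*R² + R = R + 2*R²)
(1/(-35 + 5*15) + 113)*p(C(4)) = (1/(-35 + 5*15) + 113)*(6*(1 + 2*6)) = (1/(-35 + 75) + 113)*(6*(1 + 12)) = (1/40 + 113)*(6*13) = (1/40 + 113)*78 = (4521/40)*78 = 176319/20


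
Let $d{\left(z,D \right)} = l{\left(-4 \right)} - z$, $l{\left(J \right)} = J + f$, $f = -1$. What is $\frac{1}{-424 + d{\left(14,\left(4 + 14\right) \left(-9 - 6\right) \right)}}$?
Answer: $- \frac{1}{443} \approx -0.0022573$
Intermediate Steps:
$l{\left(J \right)} = -1 + J$ ($l{\left(J \right)} = J - 1 = -1 + J$)
$d{\left(z,D \right)} = -5 - z$ ($d{\left(z,D \right)} = \left(-1 - 4\right) - z = -5 - z$)
$\frac{1}{-424 + d{\left(14,\left(4 + 14\right) \left(-9 - 6\right) \right)}} = \frac{1}{-424 - 19} = \frac{1}{-443} = - \frac{1}{443}$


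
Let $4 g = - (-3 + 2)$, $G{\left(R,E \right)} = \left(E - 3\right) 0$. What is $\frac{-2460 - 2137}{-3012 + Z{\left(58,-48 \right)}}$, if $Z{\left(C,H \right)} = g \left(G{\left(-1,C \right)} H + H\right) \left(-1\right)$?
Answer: $\frac{4597}{3000} \approx 1.5323$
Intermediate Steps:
$G{\left(R,E \right)} = 0$ ($G{\left(R,E \right)} = \left(-3 + E\right) 0 = 0$)
$g = \frac{1}{4}$ ($g = \frac{\left(-1\right) \left(-3 + 2\right)}{4} = \frac{\left(-1\right) \left(-1\right)}{4} = \frac{1}{4} \cdot 1 = \frac{1}{4} \approx 0.25$)
$Z{\left(C,H \right)} = - \frac{H}{4}$ ($Z{\left(C,H \right)} = \frac{0 H + H}{4} \left(-1\right) = \frac{0 + H}{4} \left(-1\right) = \frac{H}{4} \left(-1\right) = - \frac{H}{4}$)
$\frac{-2460 - 2137}{-3012 + Z{\left(58,-48 \right)}} = \frac{-2460 - 2137}{-3012 - -12} = - \frac{4597}{-3012 + 12} = - \frac{4597}{-3000} = \left(-4597\right) \left(- \frac{1}{3000}\right) = \frac{4597}{3000}$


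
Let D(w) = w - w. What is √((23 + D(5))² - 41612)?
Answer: I*√41083 ≈ 202.69*I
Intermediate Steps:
D(w) = 0
√((23 + D(5))² - 41612) = √((23 + 0)² - 41612) = √(23² - 41612) = √(529 - 41612) = √(-41083) = I*√41083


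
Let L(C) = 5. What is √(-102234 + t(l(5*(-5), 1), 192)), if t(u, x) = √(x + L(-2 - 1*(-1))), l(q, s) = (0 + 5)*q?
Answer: √(-102234 + √197) ≈ 319.72*I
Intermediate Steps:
l(q, s) = 5*q
t(u, x) = √(5 + x) (t(u, x) = √(x + 5) = √(5 + x))
√(-102234 + t(l(5*(-5), 1), 192)) = √(-102234 + √(5 + 192)) = √(-102234 + √197)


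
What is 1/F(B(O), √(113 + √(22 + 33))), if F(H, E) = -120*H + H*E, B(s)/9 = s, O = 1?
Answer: -1/(1080 - 9*√(113 + √55)) ≈ -0.0010191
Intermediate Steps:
B(s) = 9*s
F(H, E) = -120*H + E*H
1/F(B(O), √(113 + √(22 + 33))) = 1/((9*1)*(-120 + √(113 + √(22 + 33)))) = 1/(9*(-120 + √(113 + √55))) = 1/(-1080 + 9*√(113 + √55))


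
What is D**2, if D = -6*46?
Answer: 76176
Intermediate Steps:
D = -276
D**2 = (-276)**2 = 76176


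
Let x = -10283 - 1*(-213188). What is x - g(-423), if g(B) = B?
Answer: 203328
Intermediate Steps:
x = 202905 (x = -10283 + 213188 = 202905)
x - g(-423) = 202905 - 1*(-423) = 202905 + 423 = 203328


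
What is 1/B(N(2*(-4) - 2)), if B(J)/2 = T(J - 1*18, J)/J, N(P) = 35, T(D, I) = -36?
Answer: -35/72 ≈ -0.48611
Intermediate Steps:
B(J) = -72/J (B(J) = 2*(-36/J) = -72/J)
1/B(N(2*(-4) - 2)) = 1/(-72/35) = -35/72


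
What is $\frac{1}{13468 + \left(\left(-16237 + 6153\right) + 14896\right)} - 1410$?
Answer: $- \frac{25774799}{18280} \approx -1410.0$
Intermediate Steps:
$\frac{1}{13468 + \left(\left(-16237 + 6153\right) + 14896\right)} - 1410 = \frac{1}{13468 + \left(-10084 + 14896\right)} - 1410 = \frac{1}{13468 + 4812} - 1410 = \frac{1}{18280} - 1410 = - \frac{25774799}{18280}$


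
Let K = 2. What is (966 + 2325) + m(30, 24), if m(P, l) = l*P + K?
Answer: 4013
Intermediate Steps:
m(P, l) = 2 + P*l (m(P, l) = l*P + 2 = P*l + 2 = 2 + P*l)
(966 + 2325) + m(30, 24) = (966 + 2325) + (2 + 30*24) = 3291 + (2 + 720) = 3291 + 722 = 4013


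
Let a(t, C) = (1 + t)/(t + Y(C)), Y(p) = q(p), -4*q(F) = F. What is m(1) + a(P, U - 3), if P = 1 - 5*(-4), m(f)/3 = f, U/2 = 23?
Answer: 211/41 ≈ 5.1463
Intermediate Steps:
U = 46 (U = 2*23 = 46)
q(F) = -F/4
m(f) = 3*f
Y(p) = -p/4
P = 21 (P = 1 + 20 = 21)
a(t, C) = (1 + t)/(t - C/4)
m(1) + a(P, U - 3) = 3*1 + 4*(1 + 21)/(-(46 - 3) + 4*21) = 3 + 4*22/(-1*43 + 84) = 3 + 4*22/(-43 + 84) = 3 + 4*22/41 = 3 + 4*(1/41)*22 = 3 + 88/41 = 211/41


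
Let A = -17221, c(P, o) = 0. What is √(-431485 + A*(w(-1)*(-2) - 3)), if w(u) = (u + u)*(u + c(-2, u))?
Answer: I*√310938 ≈ 557.62*I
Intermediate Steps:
w(u) = 2*u² (w(u) = (u + u)*(u + 0) = (2*u)*u = 2*u²)
√(-431485 + A*(w(-1)*(-2) - 3)) = √(-431485 - 17221*((2*(-1)²)*(-2) - 3)) = √(-431485 - 17221*((2*1)*(-2) - 3)) = √(-431485 - 17221*(2*(-2) - 3)) = √(-431485 - 17221*(-4 - 3)) = √(-431485 - 17221*(-7)) = √(-431485 + 120547) = √(-310938) = I*√310938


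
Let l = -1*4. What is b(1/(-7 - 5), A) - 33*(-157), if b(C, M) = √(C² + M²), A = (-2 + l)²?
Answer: 5181 + 5*√7465/12 ≈ 5217.0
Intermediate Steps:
l = -4
A = 36 (A = (-2 - 4)² = (-6)² = 36)
b(1/(-7 - 5), A) - 33*(-157) = √((1/(-7 - 5))² + 36²) - 33*(-157) = √((1/(-12))² + 1296) + 5181 = √((-1/12)² + 1296) + 5181 = √(1/144 + 1296) + 5181 = √(186625/144) + 5181 = 5*√7465/12 + 5181 = 5181 + 5*√7465/12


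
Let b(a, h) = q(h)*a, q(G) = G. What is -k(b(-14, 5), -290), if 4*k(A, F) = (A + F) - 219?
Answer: 579/4 ≈ 144.75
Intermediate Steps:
b(a, h) = a*h (b(a, h) = h*a = a*h)
k(A, F) = -219/4 + A/4 + F/4 (k(A, F) = ((A + F) - 219)/4 = (-219 + A + F)/4 = -219/4 + A/4 + F/4)
-k(b(-14, 5), -290) = -(-219/4 + (-14*5)/4 + (¼)*(-290)) = -(-219/4 + (¼)*(-70) - 145/2) = -(-219/4 - 35/2 - 145/2) = -1*(-579/4) = 579/4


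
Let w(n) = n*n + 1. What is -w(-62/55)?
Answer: -6869/3025 ≈ -2.2707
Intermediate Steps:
w(n) = 1 + n² (w(n) = n² + 1 = 1 + n²)
-w(-62/55) = -(1 + (-62/55)²) = -(1 + 3844/3025) = -1*6869/3025 = -6869/3025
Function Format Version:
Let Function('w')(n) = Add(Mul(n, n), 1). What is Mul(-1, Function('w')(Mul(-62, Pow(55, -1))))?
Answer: Rational(-6869, 3025) ≈ -2.2707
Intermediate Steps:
Function('w')(n) = Add(1, Pow(n, 2)) (Function('w')(n) = Add(Pow(n, 2), 1) = Add(1, Pow(n, 2)))
Mul(-1, Function('w')(Mul(-62, Pow(55, -1)))) = Mul(-1, Add(1, Pow(Mul(-62, Pow(55, -1)), 2))) = Mul(-1, Add(1, Pow(Mul(-62, Rational(1, 55)), 2))) = Mul(-1, Add(1, Pow(Rational(-62, 55), 2))) = Mul(-1, Add(1, Rational(3844, 3025))) = Mul(-1, Rational(6869, 3025)) = Rational(-6869, 3025)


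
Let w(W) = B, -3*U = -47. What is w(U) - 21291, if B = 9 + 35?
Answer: -21247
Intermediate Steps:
U = 47/3 (U = -⅓*(-47) = 47/3 ≈ 15.667)
B = 44
w(W) = 44
w(U) - 21291 = 44 - 21291 = -21247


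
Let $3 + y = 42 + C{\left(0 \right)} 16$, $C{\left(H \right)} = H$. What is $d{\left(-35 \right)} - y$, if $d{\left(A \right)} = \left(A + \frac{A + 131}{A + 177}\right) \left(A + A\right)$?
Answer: $\frac{167821}{71} \approx 2363.7$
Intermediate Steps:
$d{\left(A \right)} = 2 A \left(A + \frac{131 + A}{177 + A}\right)$ ($d{\left(A \right)} = \left(A + \frac{131 + A}{177 + A}\right) 2 A = 2 A \left(A + \frac{131 + A}{177 + A}\right)$)
$y = 39$ ($y = -3 + \left(42 + 0 \cdot 16\right) = -3 + \left(42 + 0\right) = -3 + 42 = 39$)
$d{\left(-35 \right)} - y = 2 \left(-35\right) \frac{1}{177 - 35} \left(131 + \left(-35\right)^{2} + 178 \left(-35\right)\right) - 39 = 2 \left(-35\right) \frac{1}{142} \left(131 + 1225 - 6230\right) - 39 = 2 \left(-35\right) \frac{1}{142} \left(-4874\right) - 39 = \frac{170590}{71} - 39 = \frac{167821}{71}$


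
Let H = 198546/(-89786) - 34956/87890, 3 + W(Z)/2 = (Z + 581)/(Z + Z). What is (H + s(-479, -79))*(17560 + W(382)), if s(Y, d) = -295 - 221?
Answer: -6861672872312388909/753618342070 ≈ -9.1050e+6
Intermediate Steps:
s(Y, d) = -516
W(Z) = -6 + (581 + Z)/Z (W(Z) = -6 + 2*((Z + 581)/(Z + Z)) = -6 + 2*((581 + Z)/((2*Z))) = -6 + 2*((581 + Z)*(1/(2*Z))) = -6 + 2*((581 + Z)/(2*Z)) = -6 + (581 + Z)/Z)
H = -5147191839/1972822885 (H = 198546*(-1/89786) - 34956*1/87890 = -99273/44893 - 17478/43945 = -5147191839/1972822885 ≈ -2.6091)
(H + s(-479, -79))*(17560 + W(382)) = (-5147191839/1972822885 - 516)*(17560 + (-5 + 581/382)) = -1023123800499*(17560 + (-5 + 581*(1/382)))/1972822885 = -1023123800499*(17560 + (-5 + 581/382))/1972822885 = -1023123800499*(17560 - 1329/382)/1972822885 = -1023123800499/1972822885*6706591/382 = -6861672872312388909/753618342070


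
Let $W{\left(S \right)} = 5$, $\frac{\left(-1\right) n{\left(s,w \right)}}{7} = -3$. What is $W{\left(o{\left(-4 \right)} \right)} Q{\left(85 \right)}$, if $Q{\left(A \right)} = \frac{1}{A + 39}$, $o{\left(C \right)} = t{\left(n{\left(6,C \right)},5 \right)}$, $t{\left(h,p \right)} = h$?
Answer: $\frac{5}{124} \approx 0.040323$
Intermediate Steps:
$n{\left(s,w \right)} = 21$ ($n{\left(s,w \right)} = \left(-7\right) \left(-3\right) = 21$)
$o{\left(C \right)} = 21$
$Q{\left(A \right)} = \frac{1}{39 + A}$
$W{\left(o{\left(-4 \right)} \right)} Q{\left(85 \right)} = \frac{5}{39 + 85} = \frac{5}{124}$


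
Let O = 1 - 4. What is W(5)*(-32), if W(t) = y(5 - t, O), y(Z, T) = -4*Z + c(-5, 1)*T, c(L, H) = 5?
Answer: 480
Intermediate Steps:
O = -3
y(Z, T) = -4*Z + 5*T
W(t) = -35 + 4*t (W(t) = -4*(5 - t) + 5*(-3) = (-20 + 4*t) - 15 = -35 + 4*t)
W(5)*(-32) = (-35 + 4*5)*(-32) = (-35 + 20)*(-32) = -15*(-32) = 480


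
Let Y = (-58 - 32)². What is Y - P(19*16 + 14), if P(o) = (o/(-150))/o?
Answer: 1215001/150 ≈ 8100.0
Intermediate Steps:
P(o) = -1/150 (P(o) = (o*(-1/150))/o = (-o/150)/o = -1/150)
Y = 8100 (Y = (-90)² = 8100)
Y - P(19*16 + 14) = 8100 - 1*(-1/150) = 8100 + 1/150 = 1215001/150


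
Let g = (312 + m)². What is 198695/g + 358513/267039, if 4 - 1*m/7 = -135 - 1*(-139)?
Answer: 1085906217/320921536 ≈ 3.3837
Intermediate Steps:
m = 0 (m = 28 - 7*(-135 - 1*(-139)) = 28 - 7*(-135 + 139) = 28 - 7*4 = 28 - 28 = 0)
g = 97344 (g = (312 + 0)² = 312² = 97344)
198695/g + 358513/267039 = 198695/97344 + 358513/267039 = 1085906217/320921536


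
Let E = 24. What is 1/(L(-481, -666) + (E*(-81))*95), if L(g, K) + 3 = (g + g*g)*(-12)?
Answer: -1/2955243 ≈ -3.3838e-7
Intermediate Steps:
L(g, K) = -3 - 12*g - 12*g² (L(g, K) = -3 + (g + g*g)*(-12) = -3 + (g + g²)*(-12) = -3 + (-12*g - 12*g²) = -3 - 12*g - 12*g²)
1/(L(-481, -666) + (E*(-81))*95) = 1/((-3 - 12*(-481) - 12*(-481)²) + (24*(-81))*95) = 1/((-3 + 5772 - 12*231361) - 1944*95) = 1/((-3 + 5772 - 2776332) - 184680) = 1/(-2770563 - 184680) = 1/(-2955243) = -1/2955243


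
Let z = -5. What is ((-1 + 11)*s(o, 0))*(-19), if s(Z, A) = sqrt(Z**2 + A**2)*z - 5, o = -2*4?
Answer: 8550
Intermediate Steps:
o = -8
s(Z, A) = -5 - 5*sqrt(A**2 + Z**2) (s(Z, A) = sqrt(Z**2 + A**2)*(-5) - 5 = sqrt(A**2 + Z**2)*(-5) - 5 = -5*sqrt(A**2 + Z**2) - 5 = -5 - 5*sqrt(A**2 + Z**2))
((-1 + 11)*s(o, 0))*(-19) = ((-1 + 11)*(-5 - 5*sqrt(0**2 + (-8)**2)))*(-19) = (10*(-5 - 5*sqrt(0 + 64)))*(-19) = (10*(-5 - 5*sqrt(64)))*(-19) = (10*(-5 - 5*8))*(-19) = (10*(-5 - 40))*(-19) = (10*(-45))*(-19) = -450*(-19) = 8550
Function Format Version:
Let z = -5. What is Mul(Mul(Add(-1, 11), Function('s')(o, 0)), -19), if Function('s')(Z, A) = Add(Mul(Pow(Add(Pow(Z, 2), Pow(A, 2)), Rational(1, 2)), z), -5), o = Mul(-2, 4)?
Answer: 8550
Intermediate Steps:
o = -8
Function('s')(Z, A) = Add(-5, Mul(-5, Pow(Add(Pow(A, 2), Pow(Z, 2)), Rational(1, 2)))) (Function('s')(Z, A) = Add(Mul(Pow(Add(Pow(Z, 2), Pow(A, 2)), Rational(1, 2)), -5), -5) = Add(Mul(Pow(Add(Pow(A, 2), Pow(Z, 2)), Rational(1, 2)), -5), -5) = Add(Mul(-5, Pow(Add(Pow(A, 2), Pow(Z, 2)), Rational(1, 2))), -5) = Add(-5, Mul(-5, Pow(Add(Pow(A, 2), Pow(Z, 2)), Rational(1, 2)))))
Mul(Mul(Add(-1, 11), Function('s')(o, 0)), -19) = Mul(Mul(Add(-1, 11), Add(-5, Mul(-5, Pow(Add(Pow(0, 2), Pow(-8, 2)), Rational(1, 2))))), -19) = Mul(Mul(10, Add(-5, Mul(-5, Pow(Add(0, 64), Rational(1, 2))))), -19) = Mul(Mul(10, Add(-5, Mul(-5, Pow(64, Rational(1, 2))))), -19) = Mul(Mul(10, Add(-5, Mul(-5, 8))), -19) = Mul(Mul(10, Add(-5, -40)), -19) = Mul(Mul(10, -45), -19) = Mul(-450, -19) = 8550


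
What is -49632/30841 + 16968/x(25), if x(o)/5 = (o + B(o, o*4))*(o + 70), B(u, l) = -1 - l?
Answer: -578756322/278340025 ≈ -2.0793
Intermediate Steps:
x(o) = 5*(-1 - 3*o)*(70 + o) (x(o) = 5*((o + (-1 - o*4))*(o + 70)) = 5*((o + (-1 - 4*o))*(70 + o)) = 5*((-1 - 3*o)*(70 + o)) = 5*(-1 - 3*o)*(70 + o))
-49632/30841 + 16968/x(25) = -49632/30841 + 16968/(-350 - 1055*25 - 15*25**2) = -49632*1/30841 + 16968/(-350 - 26375 - 15*625) = -49632/30841 + 16968/(-350 - 26375 - 9375) = -49632/30841 + 16968/(-36100) = -49632/30841 + 16968*(-1/36100) = -49632/30841 - 4242/9025 = -578756322/278340025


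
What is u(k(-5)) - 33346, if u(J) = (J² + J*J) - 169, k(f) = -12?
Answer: -33227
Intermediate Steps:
u(J) = -169 + 2*J² (u(J) = (J² + J²) - 169 = 2*J² - 169 = -169 + 2*J²)
u(k(-5)) - 33346 = (-169 + 2*(-12)²) - 33346 = (-169 + 2*144) - 33346 = (-169 + 288) - 33346 = 119 - 33346 = -33227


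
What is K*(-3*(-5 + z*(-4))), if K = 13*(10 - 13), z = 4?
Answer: -2457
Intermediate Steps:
K = -39 (K = 13*(-3) = -39)
K*(-3*(-5 + z*(-4))) = -(-117)*(-5 + 4*(-4)) = -(-117)*(-5 - 16) = -(-117)*(-21) = -39*63 = -2457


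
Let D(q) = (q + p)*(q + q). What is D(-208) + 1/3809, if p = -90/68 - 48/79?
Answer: 446742375343/5115487 ≈ 87331.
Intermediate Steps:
p = -5187/2686 (p = -90*1/68 - 48*1/79 = -45/34 - 48/79 = -5187/2686 ≈ -1.9311)
D(q) = 2*q*(-5187/2686 + q) (D(q) = (q - 5187/2686)*(q + q) = (-5187/2686 + q)*(2*q) = 2*q*(-5187/2686 + q))
D(-208) + 1/3809 = (1/1343)*(-208)*(-5187 + 2686*(-208)) + 1/3809 = (1/1343)*(-208)*(-5187 - 558688) + 1/3809 = (1/1343)*(-208)*(-563875) + 1/3809 = 117286000/1343 + 1/3809 = 446742375343/5115487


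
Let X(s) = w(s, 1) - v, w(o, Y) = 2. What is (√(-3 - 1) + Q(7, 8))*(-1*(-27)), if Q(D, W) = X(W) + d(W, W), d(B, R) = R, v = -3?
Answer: 351 + 54*I ≈ 351.0 + 54.0*I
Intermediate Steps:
X(s) = 5 (X(s) = 2 - 1*(-3) = 2 + 3 = 5)
Q(D, W) = 5 + W
(√(-3 - 1) + Q(7, 8))*(-1*(-27)) = (√(-3 - 1) + (5 + 8))*(-1*(-27)) = (√(-4) + 13)*27 = (2*I + 13)*27 = (13 + 2*I)*27 = 351 + 54*I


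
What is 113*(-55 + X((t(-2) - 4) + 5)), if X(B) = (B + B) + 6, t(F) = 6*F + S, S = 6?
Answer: -6667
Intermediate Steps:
t(F) = 6 + 6*F (t(F) = 6*F + 6 = 6 + 6*F)
X(B) = 6 + 2*B (X(B) = 2*B + 6 = 6 + 2*B)
113*(-55 + X((t(-2) - 4) + 5)) = 113*(-55 + (6 + 2*(((6 + 6*(-2)) - 4) + 5))) = 113*(-55 + (6 + 2*(((6 - 12) - 4) + 5))) = 113*(-55 + (6 + 2*((-6 - 4) + 5))) = 113*(-55 + (6 + 2*(-10 + 5))) = 113*(-55 + (6 + 2*(-5))) = 113*(-55 + (6 - 10)) = 113*(-55 - 4) = 113*(-59) = -6667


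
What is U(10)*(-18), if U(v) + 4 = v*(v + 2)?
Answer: -2088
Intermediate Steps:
U(v) = -4 + v*(2 + v) (U(v) = -4 + v*(v + 2) = -4 + v*(2 + v))
U(10)*(-18) = (-4 + 10² + 2*10)*(-18) = (-4 + 100 + 20)*(-18) = 116*(-18) = -2088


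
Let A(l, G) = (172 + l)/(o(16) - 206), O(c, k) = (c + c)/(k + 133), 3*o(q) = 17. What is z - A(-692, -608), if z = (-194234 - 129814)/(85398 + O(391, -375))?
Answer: -39684211128/6209992967 ≈ -6.3904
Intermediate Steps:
o(q) = 17/3 (o(q) = (1/3)*17 = 17/3)
O(c, k) = 2*c/(133 + k) (O(c, k) = (2*c)/(133 + k) = 2*c/(133 + k))
A(l, G) = -516/601 - 3*l/601 (A(l, G) = (172 + l)/(17/3 - 206) = (172 + l)/(-601/3) = (172 + l)*(-3/601) = -516/601 - 3*l/601)
z = -39209808/10332767 (z = (-194234 - 129814)/(85398 + 2*391/(133 - 375)) = -324048/(85398 + 2*391/(-242)) = -324048/(85398 + 2*391*(-1/242)) = -324048/(85398 - 391/121) = -324048/10332767/121 = -324048*121/10332767 = -39209808/10332767 ≈ -3.7947)
z - A(-692, -608) = -39209808/10332767 - (-516/601 - 3/601*(-692)) = -39209808/10332767 - (-516/601 + 2076/601) = -39209808/10332767 - 1*1560/601 = -39209808/10332767 - 1560/601 = -39684211128/6209992967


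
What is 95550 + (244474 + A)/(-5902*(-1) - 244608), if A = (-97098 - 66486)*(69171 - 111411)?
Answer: 7949162833/119353 ≈ 66602.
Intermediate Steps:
A = 6909788160 (A = -163584*(-42240) = 6909788160)
95550 + (244474 + A)/(-5902*(-1) - 244608) = 95550 + (244474 + 6909788160)/(-5902*(-1) - 244608) = 95550 + 6910032634/(5902 - 244608) = 95550 + 6910032634/(-238706) = 95550 + 6910032634*(-1/238706) = 95550 - 3455016317/119353 = 7949162833/119353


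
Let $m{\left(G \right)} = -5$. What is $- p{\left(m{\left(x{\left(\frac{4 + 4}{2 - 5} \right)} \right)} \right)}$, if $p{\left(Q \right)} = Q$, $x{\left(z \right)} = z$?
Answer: $5$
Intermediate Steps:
$- p{\left(m{\left(x{\left(\frac{4 + 4}{2 - 5} \right)} \right)} \right)} = \left(-1\right) \left(-5\right) = 5$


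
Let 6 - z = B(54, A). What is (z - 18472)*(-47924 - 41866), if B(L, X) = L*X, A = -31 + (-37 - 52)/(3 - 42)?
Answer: 19744641420/13 ≈ 1.5188e+9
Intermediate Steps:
A = -1120/39 (A = -31 - 89/(-39) = -31 - 89*(-1/39) = -31 + 89/39 = -1120/39 ≈ -28.718)
z = 20238/13 (z = 6 - 54*(-1120)/39 = 6 - 1*(-20160/13) = 6 + 20160/13 = 20238/13 ≈ 1556.8)
(z - 18472)*(-47924 - 41866) = (20238/13 - 18472)*(-47924 - 41866) = -219898/13*(-89790) = 19744641420/13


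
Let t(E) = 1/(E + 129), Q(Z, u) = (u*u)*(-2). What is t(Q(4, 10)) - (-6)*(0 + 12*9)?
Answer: 46007/71 ≈ 647.99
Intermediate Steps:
Q(Z, u) = -2*u² (Q(Z, u) = u²*(-2) = -2*u²)
t(E) = 1/(129 + E)
t(Q(4, 10)) - (-6)*(0 + 12*9) = 1/(129 - 2*10²) - (-6)*(0 + 12*9) = 1/(129 - 2*100) - (-6)*(0 + 108) = 1/(129 - 200) - (-6)*108 = 1/(-71) - 1*(-648) = -1/71 + 648 = 46007/71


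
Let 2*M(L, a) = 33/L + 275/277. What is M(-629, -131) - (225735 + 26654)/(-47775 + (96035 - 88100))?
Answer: 47238065917/6941442720 ≈ 6.8052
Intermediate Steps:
M(L, a) = 275/554 + 33/(2*L) (M(L, a) = (33/L + 275/277)/2 = (275/277 + 33/L)/2 = 275/554 + 33/(2*L))
M(-629, -131) - (225735 + 26654)/(-47775 + (96035 - 88100)) = (11/554)*(831 + 25*(-629))/(-629) - (225735 + 26654)/(-47775 + (96035 - 88100)) = (11/554)*(-1/629)*(831 - 15725) - 252389/(-47775 + 7935) = (11/554)*(-1/629)*(-14894) - 252389/(-39840) = 81917/174233 - 252389*(-1)/39840 = 81917/174233 - 1*(-252389/39840) = 81917/174233 + 252389/39840 = 47238065917/6941442720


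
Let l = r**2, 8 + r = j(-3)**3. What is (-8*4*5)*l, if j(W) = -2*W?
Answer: -6922240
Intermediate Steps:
r = 208 (r = -8 + (-2*(-3))**3 = -8 + 6**3 = -8 + 216 = 208)
l = 43264 (l = 208**2 = 43264)
(-8*4*5)*l = (-8*4*5)*43264 = -32*5*43264 = -160*43264 = -6922240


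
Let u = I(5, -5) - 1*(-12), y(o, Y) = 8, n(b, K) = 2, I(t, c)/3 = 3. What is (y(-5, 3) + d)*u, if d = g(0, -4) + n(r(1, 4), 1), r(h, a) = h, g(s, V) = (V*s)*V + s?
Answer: 210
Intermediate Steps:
g(s, V) = s + s*V² (g(s, V) = s*V² + s = s + s*V²)
I(t, c) = 9 (I(t, c) = 3*3 = 9)
u = 21 (u = 9 - 1*(-12) = 9 + 12 = 21)
d = 2 (d = 0*(1 + (-4)²) + 2 = 0*(1 + 16) + 2 = 0*17 + 2 = 0 + 2 = 2)
(y(-5, 3) + d)*u = (8 + 2)*21 = 10*21 = 210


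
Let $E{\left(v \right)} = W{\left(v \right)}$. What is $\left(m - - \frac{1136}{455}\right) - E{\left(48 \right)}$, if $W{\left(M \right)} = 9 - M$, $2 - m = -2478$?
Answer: $\frac{1147281}{455} \approx 2521.5$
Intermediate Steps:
$m = 2480$ ($m = 2 - -2478 = 2 + 2478 = 2480$)
$E{\left(v \right)} = 9 - v$
$\left(m - - \frac{1136}{455}\right) - E{\left(48 \right)} = \left(2480 - - \frac{1136}{455}\right) - \left(9 - 48\right) = \left(2480 - \left(-1136\right) \frac{1}{455}\right) - \left(9 - 48\right) = \left(2480 - - \frac{1136}{455}\right) - -39 = \left(2480 + \frac{1136}{455}\right) + 39 = \frac{1129536}{455} + 39 = \frac{1147281}{455}$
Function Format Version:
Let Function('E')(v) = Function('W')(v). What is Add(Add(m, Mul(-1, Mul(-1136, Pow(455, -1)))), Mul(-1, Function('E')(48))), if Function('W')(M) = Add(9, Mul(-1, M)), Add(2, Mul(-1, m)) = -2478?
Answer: Rational(1147281, 455) ≈ 2521.5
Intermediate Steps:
m = 2480 (m = Add(2, Mul(-1, -2478)) = Add(2, 2478) = 2480)
Function('E')(v) = Add(9, Mul(-1, v))
Add(Add(m, Mul(-1, Mul(-1136, Pow(455, -1)))), Mul(-1, Function('E')(48))) = Add(Add(2480, Mul(-1, Mul(-1136, Pow(455, -1)))), Mul(-1, Add(9, Mul(-1, 48)))) = Add(Add(2480, Mul(-1, Mul(-1136, Rational(1, 455)))), Mul(-1, Add(9, -48))) = Add(Add(2480, Mul(-1, Rational(-1136, 455))), Mul(-1, -39)) = Add(Add(2480, Rational(1136, 455)), 39) = Add(Rational(1129536, 455), 39) = Rational(1147281, 455)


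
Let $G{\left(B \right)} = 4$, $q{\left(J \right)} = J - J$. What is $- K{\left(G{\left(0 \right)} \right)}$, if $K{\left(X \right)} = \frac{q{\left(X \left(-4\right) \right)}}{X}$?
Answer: $0$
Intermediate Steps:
$q{\left(J \right)} = 0$
$K{\left(X \right)} = 0$ ($K{\left(X \right)} = \frac{0}{X} = 0$)
$- K{\left(G{\left(0 \right)} \right)} = \left(-1\right) 0 = 0$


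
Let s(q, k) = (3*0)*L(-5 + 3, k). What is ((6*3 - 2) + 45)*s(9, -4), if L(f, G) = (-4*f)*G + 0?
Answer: 0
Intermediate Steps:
L(f, G) = -4*G*f (L(f, G) = -4*G*f + 0 = -4*G*f)
s(q, k) = 0 (s(q, k) = (3*0)*(-4*k*(-5 + 3)) = 0*(-4*k*(-2)) = 0*(8*k) = 0)
((6*3 - 2) + 45)*s(9, -4) = ((6*3 - 2) + 45)*0 = ((18 - 2) + 45)*0 = (16 + 45)*0 = 61*0 = 0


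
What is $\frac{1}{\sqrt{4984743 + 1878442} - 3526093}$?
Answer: $- \frac{3526093}{12433324981464} - \frac{7 \sqrt{140065}}{12433324981464} \approx -2.8381 \cdot 10^{-7}$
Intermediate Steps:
$\frac{1}{\sqrt{4984743 + 1878442} - 3526093} = \frac{1}{\sqrt{6863185} - 3526093} = \frac{1}{7 \sqrt{140065} - 3526093} = \frac{1}{-3526093 + 7 \sqrt{140065}}$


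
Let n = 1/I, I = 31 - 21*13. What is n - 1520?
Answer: -367841/242 ≈ -1520.0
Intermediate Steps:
I = -242 (I = 31 - 273 = -242)
n = -1/242 (n = 1/(-242) = -1/242 ≈ -0.0041322)
n - 1520 = -1/242 - 1520 = -367841/242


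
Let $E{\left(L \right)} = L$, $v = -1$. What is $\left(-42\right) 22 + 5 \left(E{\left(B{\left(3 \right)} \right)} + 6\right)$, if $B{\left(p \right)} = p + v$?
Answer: $-884$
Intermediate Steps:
$B{\left(p \right)} = -1 + p$ ($B{\left(p \right)} = p - 1 = -1 + p$)
$\left(-42\right) 22 + 5 \left(E{\left(B{\left(3 \right)} \right)} + 6\right) = \left(-42\right) 22 + 5 \left(\left(-1 + 3\right) + 6\right) = -924 + 5 \left(2 + 6\right) = -924 + 5 \cdot 8 = -924 + 40 = -884$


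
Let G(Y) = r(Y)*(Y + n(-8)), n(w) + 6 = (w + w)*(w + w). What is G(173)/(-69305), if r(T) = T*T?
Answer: -12659967/69305 ≈ -182.67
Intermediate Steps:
r(T) = T²
n(w) = -6 + 4*w² (n(w) = -6 + (w + w)*(w + w) = -6 + (2*w)*(2*w) = -6 + 4*w²)
G(Y) = Y²*(250 + Y) (G(Y) = Y²*(Y + (-6 + 4*(-8)²)) = Y²*(Y + (-6 + 4*64)) = Y²*(Y + (-6 + 256)) = Y²*(Y + 250) = Y²*(250 + Y))
G(173)/(-69305) = (173²*(250 + 173))/(-69305) = (29929*423)*(-1/69305) = 12659967*(-1/69305) = -12659967/69305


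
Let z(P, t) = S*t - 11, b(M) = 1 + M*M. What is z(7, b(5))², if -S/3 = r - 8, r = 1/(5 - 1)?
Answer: 1408969/4 ≈ 3.5224e+5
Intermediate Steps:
r = ¼ (r = 1/4 = ¼ ≈ 0.25000)
S = 93/4 (S = -3*(¼ - 8) = -3*(-31/4) = 93/4 ≈ 23.250)
b(M) = 1 + M²
z(P, t) = -11 + 93*t/4 (z(P, t) = 93*t/4 - 11 = -11 + 93*t/4)
z(7, b(5))² = (-11 + 93*(1 + 5²)/4)² = (-11 + 93*(1 + 25)/4)² = (-11 + (93/4)*26)² = (-11 + 1209/2)² = (1187/2)² = 1408969/4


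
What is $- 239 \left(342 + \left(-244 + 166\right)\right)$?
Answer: $-63096$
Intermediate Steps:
$- 239 \left(342 + \left(-244 + 166\right)\right) = - 239 \left(342 - 78\right) = \left(-239\right) 264 = -63096$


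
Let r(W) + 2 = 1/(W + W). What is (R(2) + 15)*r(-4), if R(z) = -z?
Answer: -221/8 ≈ -27.625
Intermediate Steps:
r(W) = -2 + 1/(2*W) (r(W) = -2 + 1/(W + W) = -2 + 1/(2*W))
(R(2) + 15)*r(-4) = (-1*2 + 15)*(-2 + (1/2)/(-4)) = (-2 + 15)*(-2 + (1/2)*(-1/4)) = 13*(-2 - 1/8) = 13*(-17/8) = -221/8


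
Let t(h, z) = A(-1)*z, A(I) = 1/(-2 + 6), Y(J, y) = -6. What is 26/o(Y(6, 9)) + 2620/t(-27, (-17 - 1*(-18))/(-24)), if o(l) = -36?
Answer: -4527373/18 ≈ -2.5152e+5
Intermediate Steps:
A(I) = 1/4
t(h, z) = z/4
26/o(Y(6, 9)) + 2620/t(-27, (-17 - 1*(-18))/(-24)) = 26/(-36) + 2620/((((-17 - 1*(-18))/(-24))/4)) = 26*(-1/36) + 2620/((((-17 + 18)*(-1/24))/4)) = -13/18 + 2620/(((1*(-1/24))/4)) = -13/18 + 2620/(((1/4)*(-1/24))) = -13/18 + 2620/(-1/96) = -13/18 + 2620*(-96) = -13/18 - 251520 = -4527373/18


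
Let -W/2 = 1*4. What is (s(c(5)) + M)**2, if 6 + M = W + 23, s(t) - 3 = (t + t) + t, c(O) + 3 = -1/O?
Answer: 144/25 ≈ 5.7600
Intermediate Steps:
W = -8 (W = -2*4 = -8)
c(O) = -3 - 1/O
s(t) = 3 + 3*t (s(t) = 3 + ((t + t) + t) = 3 + (2*t + t) = 3 + 3*t)
M = 9 (M = -6 + (-8 + 23) = -6 + 15 = 9)
(s(c(5)) + M)**2 = ((3 + 3*(-3 - 1/5)) + 9)**2 = ((3 + 3*(-16/5)) + 9)**2 = ((3 - 48/5) + 9)**2 = (-33/5 + 9)**2 = (12/5)**2 = 144/25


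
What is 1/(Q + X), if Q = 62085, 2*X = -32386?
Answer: 1/45892 ≈ 2.1790e-5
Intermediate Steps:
X = -16193 (X = (½)*(-32386) = -16193)
1/(Q + X) = 1/(62085 - 16193) = 1/45892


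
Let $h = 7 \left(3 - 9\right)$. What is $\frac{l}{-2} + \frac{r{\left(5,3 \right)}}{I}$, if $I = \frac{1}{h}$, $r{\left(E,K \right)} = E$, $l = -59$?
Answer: $- \frac{361}{2} \approx -180.5$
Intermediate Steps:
$h = -42$ ($h = 7 \left(-6\right) = -42$)
$I = - \frac{1}{42}$ ($I = \frac{1}{-42} = - \frac{1}{42} \approx -0.02381$)
$\frac{l}{-2} + \frac{r{\left(5,3 \right)}}{I} = - \frac{59}{-2} + \frac{5}{- \frac{1}{42}} = \left(-59\right) \left(- \frac{1}{2}\right) + 5 \left(-42\right) = \frac{59}{2} - 210 = - \frac{361}{2}$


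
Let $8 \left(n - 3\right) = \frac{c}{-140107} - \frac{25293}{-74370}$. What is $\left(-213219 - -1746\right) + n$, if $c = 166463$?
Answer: $- \frac{534173876866223}{2526001840} \approx -2.1147 \cdot 10^{5}$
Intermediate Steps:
$n = \frac{7310244097}{2526001840}$ ($n = 3 + \frac{\frac{166463}{-140107} - \frac{25293}{-74370}}{8} = 3 + \frac{166463 \left(- \frac{1}{140107}\right) - - \frac{8431}{24790}}{8} = 3 + \frac{- \frac{15133}{12737} + \frac{8431}{24790}}{8} = 3 + \frac{1}{8} \left(- \frac{267761423}{315750230}\right) = 3 - \frac{267761423}{2526001840} = \frac{7310244097}{2526001840} \approx 2.894$)
$\left(-213219 - -1746\right) + n = \left(-213219 - -1746\right) + \frac{7310244097}{2526001840} = \left(-213219 + 1746\right) + \frac{7310244097}{2526001840} = -211473 + \frac{7310244097}{2526001840} = - \frac{534173876866223}{2526001840}$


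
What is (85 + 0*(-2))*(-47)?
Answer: -3995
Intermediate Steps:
(85 + 0*(-2))*(-47) = (85 + 0)*(-47) = 85*(-47) = -3995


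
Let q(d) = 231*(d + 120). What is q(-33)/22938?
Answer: 6699/7646 ≈ 0.87614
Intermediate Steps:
q(d) = 27720 + 231*d (q(d) = 231*(120 + d) = 27720 + 231*d)
q(-33)/22938 = (27720 + 231*(-33))/22938 = (27720 - 7623)*(1/22938) = 20097*(1/22938) = 6699/7646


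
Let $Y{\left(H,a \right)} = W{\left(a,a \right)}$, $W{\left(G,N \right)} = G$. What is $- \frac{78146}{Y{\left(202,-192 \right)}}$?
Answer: $\frac{39073}{96} \approx 407.01$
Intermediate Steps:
$Y{\left(H,a \right)} = a$
$- \frac{78146}{Y{\left(202,-192 \right)}} = - \frac{78146}{-192} = \left(-78146\right) \left(- \frac{1}{192}\right) = \frac{39073}{96}$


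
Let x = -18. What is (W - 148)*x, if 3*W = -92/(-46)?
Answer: 2652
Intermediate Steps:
W = ⅔ (W = (-92/(-46))/3 = (-92*(-1/46))/3 = (⅓)*2 = ⅔ ≈ 0.66667)
(W - 148)*x = (⅔ - 148)*(-18) = -442/3*(-18) = 2652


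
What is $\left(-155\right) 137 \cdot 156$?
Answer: $-3312660$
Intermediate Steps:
$\left(-155\right) 137 \cdot 156 = \left(-21235\right) 156 = -3312660$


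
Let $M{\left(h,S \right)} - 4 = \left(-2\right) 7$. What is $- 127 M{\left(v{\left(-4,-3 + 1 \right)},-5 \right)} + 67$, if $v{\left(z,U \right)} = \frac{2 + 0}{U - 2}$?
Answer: $1337$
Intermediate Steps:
$v{\left(z,U \right)} = \frac{2}{-2 + U}$
$M{\left(h,S \right)} = -10$ ($M{\left(h,S \right)} = 4 - 14 = -10$)
$- 127 M{\left(v{\left(-4,-3 + 1 \right)},-5 \right)} + 67 = \left(-127\right) \left(-10\right) + 67 = 1270 + 67 = 1337$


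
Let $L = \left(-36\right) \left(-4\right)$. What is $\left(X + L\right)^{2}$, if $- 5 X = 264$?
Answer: $\frac{207936}{25} \approx 8317.4$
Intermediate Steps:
$X = - \frac{264}{5}$ ($X = \left(- \frac{1}{5}\right) 264 = - \frac{264}{5} \approx -52.8$)
$L = 144$
$\left(X + L\right)^{2} = \left(- \frac{264}{5} + 144\right)^{2} = \left(\frac{456}{5}\right)^{2} = \frac{207936}{25}$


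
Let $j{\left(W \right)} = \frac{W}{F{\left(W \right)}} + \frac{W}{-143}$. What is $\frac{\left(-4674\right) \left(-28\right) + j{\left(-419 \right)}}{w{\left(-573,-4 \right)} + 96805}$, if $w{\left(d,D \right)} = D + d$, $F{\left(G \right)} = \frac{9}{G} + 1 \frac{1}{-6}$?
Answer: $\frac{74403973}{53791452} \approx 1.3832$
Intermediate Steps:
$F{\left(G \right)} = - \frac{1}{6} + \frac{9}{G}$ ($F{\left(G \right)} = \frac{9}{G} + 1 \left(- \frac{1}{6}\right) = \frac{9}{G} - \frac{1}{6} = - \frac{1}{6} + \frac{9}{G}$)
$j{\left(W \right)} = - \frac{W}{143} + \frac{6 W^{2}}{54 - W}$ ($j{\left(W \right)} = \frac{W}{\frac{1}{6} \frac{1}{W} \left(54 - W\right)} + \frac{W}{-143} = W \frac{6 W}{54 - W} + W \left(- \frac{1}{143}\right) = \frac{6 W^{2}}{54 - W} - \frac{W}{143} = - \frac{W}{143} + \frac{6 W^{2}}{54 - W}$)
$\frac{\left(-4674\right) \left(-28\right) + j{\left(-419 \right)}}{w{\left(-573,-4 \right)} + 96805} = \frac{\left(-4674\right) \left(-28\right) + \frac{1}{143} \left(-419\right) \frac{1}{-54 - 419} \left(54 - -359921\right)}{\left(-4 - 573\right) + 96805} = \frac{130872 + \frac{1}{143} \left(-419\right) \frac{1}{-473} \left(54 + 359921\right)}{-577 + 96805} = \frac{130872 + \frac{1}{143} \left(-419\right) \left(- \frac{1}{473}\right) 359975}{96228} = \left(130872 + \frac{1246525}{559}\right) \frac{1}{96228} = \frac{74403973}{559} \cdot \frac{1}{96228} = \frac{74403973}{53791452}$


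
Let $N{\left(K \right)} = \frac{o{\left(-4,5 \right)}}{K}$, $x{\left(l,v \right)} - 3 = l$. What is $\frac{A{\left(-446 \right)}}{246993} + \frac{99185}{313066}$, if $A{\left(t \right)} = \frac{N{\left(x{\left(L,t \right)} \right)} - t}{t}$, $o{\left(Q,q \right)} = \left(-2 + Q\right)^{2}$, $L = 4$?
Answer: $\frac{38240884769291}{120704497549818} \approx 0.31681$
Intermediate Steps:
$x{\left(l,v \right)} = 3 + l$
$N{\left(K \right)} = \frac{36}{K}$ ($N{\left(K \right)} = \frac{\left(-2 - 4\right)^{2}}{K} = \frac{\left(-6\right)^{2}}{K} = \frac{36}{K}$)
$A{\left(t \right)} = \frac{\frac{36}{7} - t}{t}$ ($A{\left(t \right)} = \frac{\frac{36}{3 + 4} - t}{t} = \frac{\frac{36}{7} - t}{t}$)
$\frac{A{\left(-446 \right)}}{246993} + \frac{99185}{313066} = \frac{\frac{1}{-446} \left(\frac{36}{7} - -446\right)}{246993} + \frac{99185}{313066} = - \frac{\frac{36}{7} + 446}{446} \cdot \frac{1}{246993} + 99185 \cdot \frac{1}{313066} = \left(- \frac{1}{446}\right) \frac{3158}{7} \cdot \frac{1}{246993} + \frac{99185}{313066} = \left(- \frac{1579}{1561}\right) \frac{1}{246993} + \frac{99185}{313066} = - \frac{1579}{385556073} + \frac{99185}{313066} = \frac{38240884769291}{120704497549818}$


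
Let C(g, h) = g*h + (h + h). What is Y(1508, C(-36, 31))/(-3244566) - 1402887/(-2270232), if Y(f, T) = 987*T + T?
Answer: 9851666803/10492760056 ≈ 0.93890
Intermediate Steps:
C(g, h) = 2*h + g*h (C(g, h) = g*h + 2*h = 2*h + g*h)
Y(f, T) = 988*T
Y(1508, C(-36, 31))/(-3244566) - 1402887/(-2270232) = (988*(31*(2 - 36)))/(-3244566) - 1402887/(-2270232) = (988*(31*(-34)))*(-1/3244566) - 1402887*(-1/2270232) = (988*(-1054))*(-1/3244566) + 467629/756744 = -1041352*(-1/3244566) + 467629/756744 = 40052/124791 + 467629/756744 = 9851666803/10492760056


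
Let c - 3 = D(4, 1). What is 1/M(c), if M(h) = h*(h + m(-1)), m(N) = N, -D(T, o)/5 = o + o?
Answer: 1/56 ≈ 0.017857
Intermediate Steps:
D(T, o) = -10*o (D(T, o) = -5*(o + o) = -10*o)
c = -7 (c = 3 - 10*1 = 3 - 10 = -7)
M(h) = h*(-1 + h) (M(h) = h*(h - 1) = h*(-1 + h))
1/M(c) = 1/(-7*(-1 - 7)) = 1/(-7*(-8)) = 1/56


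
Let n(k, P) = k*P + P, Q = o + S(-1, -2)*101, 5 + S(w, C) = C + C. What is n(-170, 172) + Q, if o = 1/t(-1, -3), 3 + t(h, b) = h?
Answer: -119909/4 ≈ -29977.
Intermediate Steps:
t(h, b) = -3 + h
S(w, C) = -5 + 2*C (S(w, C) = -5 + (C + C) = -5 + 2*C)
o = -1/4 (o = 1/(-3 - 1) = 1/(-4) = -1/4 ≈ -0.25000)
Q = -3637/4 (Q = -1/4 + (-5 + 2*(-2))*101 = -1/4 + (-5 - 4)*101 = -1/4 - 9*101 = -1/4 - 909 = -3637/4 ≈ -909.25)
n(k, P) = P + P*k (n(k, P) = P*k + P = P + P*k)
n(-170, 172) + Q = 172*(1 - 170) - 3637/4 = 172*(-169) - 3637/4 = -29068 - 3637/4 = -119909/4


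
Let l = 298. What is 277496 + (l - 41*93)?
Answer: 273981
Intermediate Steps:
277496 + (l - 41*93) = 277496 + (298 - 41*93) = 277496 + (298 - 3813) = 277496 - 3515 = 273981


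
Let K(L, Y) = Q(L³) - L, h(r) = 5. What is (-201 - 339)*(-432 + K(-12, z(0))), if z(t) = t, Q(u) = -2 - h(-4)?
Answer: 230580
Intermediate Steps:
Q(u) = -7 (Q(u) = -2 - 1*5 = -2 - 5 = -7)
K(L, Y) = -7 - L
(-201 - 339)*(-432 + K(-12, z(0))) = (-201 - 339)*(-432 + (-7 - 1*(-12))) = -540*(-432 + (-7 + 12)) = -540*(-432 + 5) = -540*(-427) = 230580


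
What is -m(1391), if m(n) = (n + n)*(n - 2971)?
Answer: 4395560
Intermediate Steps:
m(n) = 2*n*(-2971 + n) (m(n) = (2*n)*(-2971 + n) = 2*n*(-2971 + n))
-m(1391) = -2*1391*(-2971 + 1391) = -2*1391*(-1580) = -1*(-4395560) = 4395560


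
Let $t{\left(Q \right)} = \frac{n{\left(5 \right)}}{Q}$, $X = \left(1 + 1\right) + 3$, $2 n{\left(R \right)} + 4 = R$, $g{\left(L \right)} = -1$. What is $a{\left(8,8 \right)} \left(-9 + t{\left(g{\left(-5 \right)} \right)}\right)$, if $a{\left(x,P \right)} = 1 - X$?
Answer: $38$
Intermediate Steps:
$n{\left(R \right)} = -2 + \frac{R}{2}$
$X = 5$ ($X = 2 + 3 = 5$)
$a{\left(x,P \right)} = -4$ ($a{\left(x,P \right)} = 1 - 5 = -4$)
$t{\left(Q \right)} = \frac{1}{2 Q}$ ($t{\left(Q \right)} = \frac{-2 + \frac{1}{2} \cdot 5}{Q} = \frac{-2 + \frac{5}{2}}{Q} = \frac{1}{2 Q}$)
$a{\left(8,8 \right)} \left(-9 + t{\left(g{\left(-5 \right)} \right)}\right) = - 4 \left(-9 + \frac{1}{2 \left(-1\right)}\right) = - 4 \left(-9 + \frac{1}{2} \left(-1\right)\right) = - 4 \left(-9 - \frac{1}{2}\right) = \left(-4\right) \left(- \frac{19}{2}\right) = 38$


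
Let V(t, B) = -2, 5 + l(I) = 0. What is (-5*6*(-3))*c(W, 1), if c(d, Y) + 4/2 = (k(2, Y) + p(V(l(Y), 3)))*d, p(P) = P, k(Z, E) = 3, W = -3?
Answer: -450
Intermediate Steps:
l(I) = -5 (l(I) = -5 + 0 = -5)
c(d, Y) = -2 + d (c(d, Y) = -2 + (3 - 2)*d = -2 + 1*d = -2 + d)
(-5*6*(-3))*c(W, 1) = (-5*6*(-3))*(-2 - 3) = -30*(-3)*(-5) = 90*(-5) = -450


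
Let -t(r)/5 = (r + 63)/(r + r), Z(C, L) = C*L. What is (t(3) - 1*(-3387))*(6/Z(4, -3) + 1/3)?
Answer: -1666/3 ≈ -555.33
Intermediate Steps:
t(r) = -5*(63 + r)/(2*r) (t(r) = -5*(r + 63)/(r + r) = -5*(63 + r)/(2*r))
(t(3) - 1*(-3387))*(6/Z(4, -3) + 1/3) = ((5/2)*(-63 - 1*3)/3 - 1*(-3387))*(6/((4*(-3))) + 1/3) = ((5/2)*(⅓)*(-63 - 3) + 3387)*(6/(-12) + 1*(⅓)) = ((5/2)*(⅓)*(-66) + 3387)*(6*(-1/12) + ⅓) = (-55 + 3387)*(-½ + ⅓) = 3332*(-⅙) = -1666/3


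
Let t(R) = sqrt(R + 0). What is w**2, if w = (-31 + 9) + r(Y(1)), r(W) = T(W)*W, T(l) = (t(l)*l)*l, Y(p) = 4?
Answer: 11236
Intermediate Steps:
t(R) = sqrt(R)
T(l) = l**(5/2) (T(l) = (sqrt(l)*l)*l = l**(3/2)*l = l**(5/2))
r(W) = W**(7/2) (r(W) = W**(5/2)*W = W**(7/2))
w = 106 (w = (-31 + 9) + 4**(7/2) = -22 + 128 = 106)
w**2 = 106**2 = 11236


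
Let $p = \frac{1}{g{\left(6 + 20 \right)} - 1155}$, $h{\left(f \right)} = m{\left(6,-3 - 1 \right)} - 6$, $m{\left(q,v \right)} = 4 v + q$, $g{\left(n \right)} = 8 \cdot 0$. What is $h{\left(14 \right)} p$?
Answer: $\frac{16}{1155} \approx 0.013853$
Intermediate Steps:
$g{\left(n \right)} = 0$
$m{\left(q,v \right)} = q + 4 v$
$h{\left(f \right)} = -16$ ($h{\left(f \right)} = \left(6 + 4 \left(-3 - 1\right)\right) - 6 = \left(6 + 4 \left(-4\right)\right) - 6 = \left(6 - 16\right) - 6 = -10 - 6 = -16$)
$p = - \frac{1}{1155}$ ($p = \frac{1}{0 - 1155} = \frac{1}{-1155} = - \frac{1}{1155} \approx -0.0008658$)
$h{\left(14 \right)} p = \left(-16\right) \left(- \frac{1}{1155}\right) = \frac{16}{1155}$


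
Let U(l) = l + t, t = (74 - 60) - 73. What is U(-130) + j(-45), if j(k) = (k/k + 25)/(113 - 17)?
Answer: -9059/48 ≈ -188.73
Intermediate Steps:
t = -59 (t = 14 - 73 = -59)
U(l) = -59 + l (U(l) = l - 59 = -59 + l)
j(k) = 13/48 (j(k) = (1 + 25)/96 = 26*(1/96) = 13/48)
U(-130) + j(-45) = (-59 - 130) + 13/48 = -189 + 13/48 = -9059/48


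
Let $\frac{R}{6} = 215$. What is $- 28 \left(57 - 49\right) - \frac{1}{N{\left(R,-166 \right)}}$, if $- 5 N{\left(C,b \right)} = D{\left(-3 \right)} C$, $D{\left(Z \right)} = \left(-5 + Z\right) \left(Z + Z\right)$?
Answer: $- \frac{2774015}{12384} \approx -224.0$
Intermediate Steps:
$D{\left(Z \right)} = 2 Z \left(-5 + Z\right)$ ($D{\left(Z \right)} = \left(-5 + Z\right) 2 Z = 2 Z \left(-5 + Z\right)$)
$R = 1290$ ($R = 6 \cdot 215 = 1290$)
$N{\left(C,b \right)} = - \frac{48 C}{5}$ ($N{\left(C,b \right)} = - \frac{2 \left(-3\right) \left(-5 - 3\right) C}{5} = - \frac{2 \left(-3\right) \left(-8\right) C}{5} = - \frac{48 C}{5}$)
$- 28 \left(57 - 49\right) - \frac{1}{N{\left(R,-166 \right)}} = - 28 \left(57 - 49\right) - \frac{1}{\left(- \frac{48}{5}\right) 1290} = \left(-28\right) 8 - \frac{1}{-12384} = -224 - - \frac{1}{12384} = -224 + \frac{1}{12384} = - \frac{2774015}{12384}$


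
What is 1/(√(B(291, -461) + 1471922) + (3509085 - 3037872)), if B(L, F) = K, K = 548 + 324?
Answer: 471213/222040218575 - √1472794/222040218575 ≈ 2.1167e-6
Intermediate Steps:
K = 872
B(L, F) = 872
1/(√(B(291, -461) + 1471922) + (3509085 - 3037872)) = 1/(√(872 + 1471922) + (3509085 - 3037872)) = 1/(√1472794 + 471213) = 1/(471213 + √1472794)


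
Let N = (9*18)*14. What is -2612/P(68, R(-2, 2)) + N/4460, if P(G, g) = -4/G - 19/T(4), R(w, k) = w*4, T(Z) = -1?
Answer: -24663943/179515 ≈ -137.39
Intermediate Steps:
R(w, k) = 4*w
P(G, g) = 19 - 4/G (P(G, g) = -4/G - 19/(-1) = -4/G - 19*(-1) = -4/G + 19 = 19 - 4/G)
N = 2268 (N = 162*14 = 2268)
-2612/P(68, R(-2, 2)) + N/4460 = -2612/(19 - 4/68) + 2268/4460 = -2612/(19 - 4*1/68) + 2268*(1/4460) = -2612/(19 - 1/17) + 567/1115 = -2612/322/17 + 567/1115 = -2612*17/322 + 567/1115 = -22202/161 + 567/1115 = -24663943/179515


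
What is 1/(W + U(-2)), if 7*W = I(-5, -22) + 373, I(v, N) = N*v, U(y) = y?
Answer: 1/67 ≈ 0.014925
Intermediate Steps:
W = 69 (W = (-22*(-5) + 373)/7 = (110 + 373)/7 = (1/7)*483 = 69)
1/(W + U(-2)) = 1/(69 - 2) = 1/67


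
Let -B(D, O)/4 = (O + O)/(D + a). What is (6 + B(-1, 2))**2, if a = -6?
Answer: 3364/49 ≈ 68.653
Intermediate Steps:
B(D, O) = -8*O/(-6 + D) (B(D, O) = -4*(O + O)/(D - 6) = -4*2*O/(-6 + D) = -8*O/(-6 + D))
(6 + B(-1, 2))**2 = (6 - 8*2/(-6 - 1))**2 = (6 - 8*2/(-7))**2 = (6 - 8*2*(-1/7))**2 = (6 + 16/7)**2 = (58/7)**2 = 3364/49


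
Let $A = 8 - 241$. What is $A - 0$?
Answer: $-233$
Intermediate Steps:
$A = -233$
$A - 0 = -233 - 0 = -233 + 0 = -233$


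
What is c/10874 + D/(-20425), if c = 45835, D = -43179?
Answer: 1405708321/222101450 ≈ 6.3291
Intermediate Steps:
c/10874 + D/(-20425) = 45835/10874 - 43179/(-20425) = 45835*(1/10874) - 43179*(-1/20425) = 45835/10874 + 43179/20425 = 1405708321/222101450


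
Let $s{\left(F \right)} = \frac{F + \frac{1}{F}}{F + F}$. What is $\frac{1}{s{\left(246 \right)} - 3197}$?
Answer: $- \frac{121032}{386878787} \approx -0.00031284$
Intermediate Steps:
$s{\left(F \right)} = \frac{F + \frac{1}{F}}{2 F}$
$\frac{1}{s{\left(246 \right)} - 3197} = \frac{1}{\frac{1 + 246^{2}}{2 \cdot 60516} - 3197} = \frac{1}{\frac{1}{2} \cdot \frac{1}{60516} \left(1 + 60516\right) - 3197} = \frac{1}{\frac{1}{2} \cdot \frac{1}{60516} \cdot 60517 - 3197} = \frac{1}{\frac{60517}{121032} - 3197} = \frac{1}{- \frac{386878787}{121032}} = - \frac{121032}{386878787}$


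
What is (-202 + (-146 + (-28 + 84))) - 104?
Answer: -396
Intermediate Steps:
(-202 + (-146 + (-28 + 84))) - 104 = (-202 + (-146 + 56)) - 104 = (-202 - 90) - 104 = -292 - 104 = -396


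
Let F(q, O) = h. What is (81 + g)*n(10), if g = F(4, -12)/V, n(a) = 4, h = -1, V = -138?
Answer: 22358/69 ≈ 324.03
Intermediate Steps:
F(q, O) = -1
g = 1/138 (g = -1/(-138) = -1*(-1/138) = 1/138 ≈ 0.0072464)
(81 + g)*n(10) = (81 + 1/138)*4 = (11179/138)*4 = 22358/69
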